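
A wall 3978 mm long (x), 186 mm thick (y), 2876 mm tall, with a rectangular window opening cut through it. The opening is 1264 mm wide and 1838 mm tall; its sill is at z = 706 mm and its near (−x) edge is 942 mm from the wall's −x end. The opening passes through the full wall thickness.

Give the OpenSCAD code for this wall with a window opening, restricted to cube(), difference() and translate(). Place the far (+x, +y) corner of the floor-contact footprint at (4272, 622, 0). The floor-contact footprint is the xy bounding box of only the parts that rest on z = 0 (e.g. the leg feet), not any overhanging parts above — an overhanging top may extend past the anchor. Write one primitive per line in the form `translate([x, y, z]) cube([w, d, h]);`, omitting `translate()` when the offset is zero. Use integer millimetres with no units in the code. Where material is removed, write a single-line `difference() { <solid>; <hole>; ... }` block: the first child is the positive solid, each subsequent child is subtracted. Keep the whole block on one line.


difference() { translate([294, 436, 0]) cube([3978, 186, 2876]); translate([1236, 436, 706]) cube([1264, 186, 1838]); }


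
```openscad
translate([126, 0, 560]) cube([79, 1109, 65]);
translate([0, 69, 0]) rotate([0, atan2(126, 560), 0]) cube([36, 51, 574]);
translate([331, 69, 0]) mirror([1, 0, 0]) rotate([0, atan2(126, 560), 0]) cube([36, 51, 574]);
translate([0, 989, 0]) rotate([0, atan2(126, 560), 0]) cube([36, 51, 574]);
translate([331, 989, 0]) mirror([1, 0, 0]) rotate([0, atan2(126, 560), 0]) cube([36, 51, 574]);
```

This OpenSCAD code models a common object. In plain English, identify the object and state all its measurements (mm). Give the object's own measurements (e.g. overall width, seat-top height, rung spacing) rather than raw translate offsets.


A sawhorse. A 79×1109×65 mm beam (x, y, z) sits on two A-frame leg pairs. Each pair is two raked legs of 36×51 mm section (51 mm along y) splaying symmetrically in x. Each leg rises 560 mm vertically over 126 mm of horizontal reach and is 574 mm long along its own axis. Every leg's outer bottom edge rests on the floor and its outer top edge meets a bottom edge of the beam — the left legs (tilting toward +x) meet the beam's −x bottom edge, the right legs (their mirror images, tilting toward −x) meet its +x bottom edge — so the leg tops tuck under the beam, the beam's underside is 560 mm above the floor, and the feet are 331 mm apart outside-to-outside with the beam centred between them. The two leg pairs are set in 69 mm from either end of the beam.


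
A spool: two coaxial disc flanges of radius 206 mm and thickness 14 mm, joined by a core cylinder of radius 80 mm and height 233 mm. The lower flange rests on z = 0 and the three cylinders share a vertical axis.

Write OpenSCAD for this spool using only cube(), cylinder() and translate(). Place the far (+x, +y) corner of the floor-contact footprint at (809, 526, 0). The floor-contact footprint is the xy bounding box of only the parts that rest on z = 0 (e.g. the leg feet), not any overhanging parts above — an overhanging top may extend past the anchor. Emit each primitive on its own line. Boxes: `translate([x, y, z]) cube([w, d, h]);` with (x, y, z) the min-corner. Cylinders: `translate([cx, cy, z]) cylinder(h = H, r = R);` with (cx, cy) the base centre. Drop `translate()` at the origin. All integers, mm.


translate([603, 320, 0]) cylinder(h = 14, r = 206);
translate([603, 320, 14]) cylinder(h = 233, r = 80);
translate([603, 320, 247]) cylinder(h = 14, r = 206);


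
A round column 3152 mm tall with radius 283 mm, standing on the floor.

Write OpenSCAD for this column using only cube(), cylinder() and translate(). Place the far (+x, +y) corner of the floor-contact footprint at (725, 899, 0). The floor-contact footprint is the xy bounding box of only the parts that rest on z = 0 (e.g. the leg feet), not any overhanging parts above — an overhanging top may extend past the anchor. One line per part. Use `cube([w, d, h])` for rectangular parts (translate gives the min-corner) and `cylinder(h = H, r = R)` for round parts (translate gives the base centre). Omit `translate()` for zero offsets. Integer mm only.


translate([442, 616, 0]) cylinder(h = 3152, r = 283);


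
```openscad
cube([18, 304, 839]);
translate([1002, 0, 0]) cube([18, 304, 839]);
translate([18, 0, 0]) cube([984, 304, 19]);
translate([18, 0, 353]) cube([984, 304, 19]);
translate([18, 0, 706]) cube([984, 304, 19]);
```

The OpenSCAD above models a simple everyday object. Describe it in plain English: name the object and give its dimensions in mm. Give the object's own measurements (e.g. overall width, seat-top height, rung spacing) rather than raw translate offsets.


An open bookshelf. Two side panels, each 18 mm thick, 304 mm deep and 839 mm tall, stand 1020 mm apart (outside-to-outside). Between them sit 3 shelves, each 19 mm thick and 304 mm deep, spanning the full gap between the sides. The bottom shelf rests on the floor (its underside at z = 0) and the clear gap between one shelf's top and the next shelf's underside is 334 mm.


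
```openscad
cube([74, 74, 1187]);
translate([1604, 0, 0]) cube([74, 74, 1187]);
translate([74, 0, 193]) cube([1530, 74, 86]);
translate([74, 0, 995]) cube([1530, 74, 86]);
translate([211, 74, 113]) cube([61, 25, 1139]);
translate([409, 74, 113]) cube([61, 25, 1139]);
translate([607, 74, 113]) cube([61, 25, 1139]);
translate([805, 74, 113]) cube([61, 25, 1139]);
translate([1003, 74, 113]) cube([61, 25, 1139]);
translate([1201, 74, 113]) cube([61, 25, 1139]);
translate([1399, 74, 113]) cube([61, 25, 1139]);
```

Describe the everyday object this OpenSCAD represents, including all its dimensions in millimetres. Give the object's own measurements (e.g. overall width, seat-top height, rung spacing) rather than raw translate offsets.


A fence section. Two 74×74 mm posts, 1187 mm tall, stand on the floor with a clear span of 1530 mm between their inner faces. Two horizontal rails of 74×86 mm section span the gap between the posts with their undersides at z = 193 mm and z = 995 mm, flush with the posts' −y face. 7 pickets, each 61 mm wide, 25 mm thick and 1139 mm tall, are fixed to the +y face of the rails with their bottoms at z = 113 mm, spaced across the span with a 137 mm gap after the −x post and between neighbouring pickets, with 144 mm left before the +x post.


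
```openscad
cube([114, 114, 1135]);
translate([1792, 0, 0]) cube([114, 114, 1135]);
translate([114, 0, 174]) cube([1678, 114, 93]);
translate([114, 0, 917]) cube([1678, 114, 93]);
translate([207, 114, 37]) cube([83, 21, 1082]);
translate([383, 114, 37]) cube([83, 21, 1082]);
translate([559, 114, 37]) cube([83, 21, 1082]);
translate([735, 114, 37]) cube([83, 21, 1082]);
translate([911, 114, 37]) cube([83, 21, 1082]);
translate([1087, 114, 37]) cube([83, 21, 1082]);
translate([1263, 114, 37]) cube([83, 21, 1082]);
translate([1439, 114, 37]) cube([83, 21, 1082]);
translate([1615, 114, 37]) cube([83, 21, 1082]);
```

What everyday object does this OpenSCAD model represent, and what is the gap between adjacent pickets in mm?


A fence section. The picket gap is 93 mm.

Two posts, two rails, 9 pickets — a fence section. Span 1678 mm holds 9 pickets of 83 mm with 10 equal gaps: ⌊(1678 − 9·83) / 10⌋ = 93 mm.


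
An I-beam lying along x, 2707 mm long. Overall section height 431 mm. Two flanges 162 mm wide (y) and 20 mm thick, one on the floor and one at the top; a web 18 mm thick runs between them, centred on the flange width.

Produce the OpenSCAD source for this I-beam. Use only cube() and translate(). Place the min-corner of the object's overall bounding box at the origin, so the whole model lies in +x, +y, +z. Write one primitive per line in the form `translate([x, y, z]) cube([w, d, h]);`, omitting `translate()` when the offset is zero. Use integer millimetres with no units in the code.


cube([2707, 162, 20]);
translate([0, 72, 20]) cube([2707, 18, 391]);
translate([0, 0, 411]) cube([2707, 162, 20]);


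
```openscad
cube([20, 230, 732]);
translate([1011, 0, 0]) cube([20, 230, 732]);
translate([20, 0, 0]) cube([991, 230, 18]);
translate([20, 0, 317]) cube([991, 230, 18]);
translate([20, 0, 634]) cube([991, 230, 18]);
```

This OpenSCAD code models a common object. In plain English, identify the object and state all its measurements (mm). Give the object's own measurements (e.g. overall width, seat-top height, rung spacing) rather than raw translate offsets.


An open bookshelf. Two side panels, each 20 mm thick, 230 mm deep and 732 mm tall, stand 1031 mm apart (outside-to-outside). Between them sit 3 shelves, each 18 mm thick and 230 mm deep, spanning the full gap between the sides. The bottom shelf rests on the floor (its underside at z = 0) and the clear gap between one shelf's top and the next shelf's underside is 299 mm.


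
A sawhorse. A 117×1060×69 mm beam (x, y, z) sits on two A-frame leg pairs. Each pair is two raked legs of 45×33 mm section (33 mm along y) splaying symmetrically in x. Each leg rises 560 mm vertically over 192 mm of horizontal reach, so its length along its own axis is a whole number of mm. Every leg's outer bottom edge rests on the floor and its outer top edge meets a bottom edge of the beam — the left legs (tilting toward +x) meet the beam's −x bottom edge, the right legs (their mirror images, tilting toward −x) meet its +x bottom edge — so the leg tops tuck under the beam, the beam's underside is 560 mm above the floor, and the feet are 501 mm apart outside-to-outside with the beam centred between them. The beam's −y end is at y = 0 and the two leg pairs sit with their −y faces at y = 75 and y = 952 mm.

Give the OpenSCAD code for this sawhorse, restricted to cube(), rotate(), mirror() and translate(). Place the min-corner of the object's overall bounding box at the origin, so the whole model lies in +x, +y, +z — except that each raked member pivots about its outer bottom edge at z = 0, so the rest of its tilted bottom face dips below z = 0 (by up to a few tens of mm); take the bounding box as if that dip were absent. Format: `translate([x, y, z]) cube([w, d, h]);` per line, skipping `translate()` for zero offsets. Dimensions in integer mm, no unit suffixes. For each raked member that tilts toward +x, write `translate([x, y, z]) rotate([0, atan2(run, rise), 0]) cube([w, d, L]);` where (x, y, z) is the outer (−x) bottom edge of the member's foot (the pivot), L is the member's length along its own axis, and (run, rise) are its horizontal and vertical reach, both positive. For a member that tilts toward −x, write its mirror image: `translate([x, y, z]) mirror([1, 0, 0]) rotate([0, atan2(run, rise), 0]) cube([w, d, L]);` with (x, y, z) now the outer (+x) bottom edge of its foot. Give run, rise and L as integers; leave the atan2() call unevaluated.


translate([192, 0, 560]) cube([117, 1060, 69]);
translate([0, 75, 0]) rotate([0, atan2(192, 560), 0]) cube([45, 33, 592]);
translate([501, 75, 0]) mirror([1, 0, 0]) rotate([0, atan2(192, 560), 0]) cube([45, 33, 592]);
translate([0, 952, 0]) rotate([0, atan2(192, 560), 0]) cube([45, 33, 592]);
translate([501, 952, 0]) mirror([1, 0, 0]) rotate([0, atan2(192, 560), 0]) cube([45, 33, 592]);


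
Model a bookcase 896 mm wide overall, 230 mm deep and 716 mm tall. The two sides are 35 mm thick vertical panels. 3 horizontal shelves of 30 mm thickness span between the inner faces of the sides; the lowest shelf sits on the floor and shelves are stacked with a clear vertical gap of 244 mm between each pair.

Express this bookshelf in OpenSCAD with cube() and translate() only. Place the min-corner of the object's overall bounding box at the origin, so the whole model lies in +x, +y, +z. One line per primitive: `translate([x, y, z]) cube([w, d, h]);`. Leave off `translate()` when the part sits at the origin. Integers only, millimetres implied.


cube([35, 230, 716]);
translate([861, 0, 0]) cube([35, 230, 716]);
translate([35, 0, 0]) cube([826, 230, 30]);
translate([35, 0, 274]) cube([826, 230, 30]);
translate([35, 0, 548]) cube([826, 230, 30]);


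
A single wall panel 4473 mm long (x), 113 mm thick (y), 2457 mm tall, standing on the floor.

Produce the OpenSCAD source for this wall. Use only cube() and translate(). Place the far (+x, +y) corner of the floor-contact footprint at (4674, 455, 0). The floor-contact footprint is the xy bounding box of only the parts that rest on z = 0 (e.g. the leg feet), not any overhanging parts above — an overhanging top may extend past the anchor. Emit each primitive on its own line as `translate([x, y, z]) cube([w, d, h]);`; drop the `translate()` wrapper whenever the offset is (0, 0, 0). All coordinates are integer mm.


translate([201, 342, 0]) cube([4473, 113, 2457]);


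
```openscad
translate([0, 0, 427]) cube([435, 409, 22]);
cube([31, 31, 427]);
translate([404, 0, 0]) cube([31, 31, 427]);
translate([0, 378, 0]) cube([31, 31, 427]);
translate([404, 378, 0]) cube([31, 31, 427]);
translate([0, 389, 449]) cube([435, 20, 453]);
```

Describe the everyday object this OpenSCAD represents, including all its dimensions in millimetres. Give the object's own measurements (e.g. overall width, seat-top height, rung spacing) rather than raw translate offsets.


A chair. The seat is a 435×409×22 mm slab with its top at z = 449 mm, on four 31×31 mm corner legs (flush with the seat edges, standing on z = 0). A flat backrest 20 mm thick, 453 mm tall, spans the full seat width and rises from the seat top along its +y edge, rear face flush with the rear of the seat.


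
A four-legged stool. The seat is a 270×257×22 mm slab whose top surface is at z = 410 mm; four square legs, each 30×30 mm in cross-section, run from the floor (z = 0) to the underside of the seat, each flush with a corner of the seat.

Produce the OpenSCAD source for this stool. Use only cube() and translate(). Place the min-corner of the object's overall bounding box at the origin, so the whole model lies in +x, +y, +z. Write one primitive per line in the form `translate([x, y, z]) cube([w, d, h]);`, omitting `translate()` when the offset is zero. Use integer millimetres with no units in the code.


translate([0, 0, 388]) cube([270, 257, 22]);
cube([30, 30, 388]);
translate([240, 0, 0]) cube([30, 30, 388]);
translate([0, 227, 0]) cube([30, 30, 388]);
translate([240, 227, 0]) cube([30, 30, 388]);


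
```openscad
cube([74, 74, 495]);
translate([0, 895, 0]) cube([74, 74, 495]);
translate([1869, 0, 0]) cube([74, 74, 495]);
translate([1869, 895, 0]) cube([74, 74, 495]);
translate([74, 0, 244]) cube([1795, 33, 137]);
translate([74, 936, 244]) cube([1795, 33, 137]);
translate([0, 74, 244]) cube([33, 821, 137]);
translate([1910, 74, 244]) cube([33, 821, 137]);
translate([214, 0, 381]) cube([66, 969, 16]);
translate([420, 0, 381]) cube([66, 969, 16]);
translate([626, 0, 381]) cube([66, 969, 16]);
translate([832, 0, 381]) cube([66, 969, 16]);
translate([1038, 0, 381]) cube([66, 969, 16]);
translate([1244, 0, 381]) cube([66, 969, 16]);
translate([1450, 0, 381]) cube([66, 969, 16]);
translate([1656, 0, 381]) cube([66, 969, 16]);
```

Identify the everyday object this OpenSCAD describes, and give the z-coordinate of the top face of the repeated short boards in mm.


A bed frame. The slat-top height is 397 mm.

Four posts, four rails, and a row of slats — a bed frame. Slats sit on the rails at z = 244 + 137 = 381; with slat thickness 16, the top is 397 mm.


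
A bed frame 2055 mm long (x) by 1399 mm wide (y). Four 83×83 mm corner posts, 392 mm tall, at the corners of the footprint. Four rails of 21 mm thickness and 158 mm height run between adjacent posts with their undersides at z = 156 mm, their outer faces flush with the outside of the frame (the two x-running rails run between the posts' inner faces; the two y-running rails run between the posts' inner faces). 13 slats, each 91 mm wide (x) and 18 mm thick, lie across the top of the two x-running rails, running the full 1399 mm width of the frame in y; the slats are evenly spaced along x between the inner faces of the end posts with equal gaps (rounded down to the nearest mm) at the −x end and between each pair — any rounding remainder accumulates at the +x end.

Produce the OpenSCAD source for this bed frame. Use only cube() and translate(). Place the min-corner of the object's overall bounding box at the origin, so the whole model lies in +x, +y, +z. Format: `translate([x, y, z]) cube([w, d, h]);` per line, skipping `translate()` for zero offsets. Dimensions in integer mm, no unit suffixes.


cube([83, 83, 392]);
translate([0, 1316, 0]) cube([83, 83, 392]);
translate([1972, 0, 0]) cube([83, 83, 392]);
translate([1972, 1316, 0]) cube([83, 83, 392]);
translate([83, 0, 156]) cube([1889, 21, 158]);
translate([83, 1378, 156]) cube([1889, 21, 158]);
translate([0, 83, 156]) cube([21, 1233, 158]);
translate([2034, 83, 156]) cube([21, 1233, 158]);
translate([133, 0, 314]) cube([91, 1399, 18]);
translate([274, 0, 314]) cube([91, 1399, 18]);
translate([415, 0, 314]) cube([91, 1399, 18]);
translate([556, 0, 314]) cube([91, 1399, 18]);
translate([697, 0, 314]) cube([91, 1399, 18]);
translate([838, 0, 314]) cube([91, 1399, 18]);
translate([979, 0, 314]) cube([91, 1399, 18]);
translate([1120, 0, 314]) cube([91, 1399, 18]);
translate([1261, 0, 314]) cube([91, 1399, 18]);
translate([1402, 0, 314]) cube([91, 1399, 18]);
translate([1543, 0, 314]) cube([91, 1399, 18]);
translate([1684, 0, 314]) cube([91, 1399, 18]);
translate([1825, 0, 314]) cube([91, 1399, 18]);


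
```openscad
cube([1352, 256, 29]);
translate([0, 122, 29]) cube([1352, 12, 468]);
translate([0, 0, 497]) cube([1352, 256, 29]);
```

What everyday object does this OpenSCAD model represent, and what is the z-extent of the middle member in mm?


An I-beam. The web height is 468 mm.

Two wide flanges with a thin centred web — an I-beam. Overall 526 mm minus two 29 mm flanges gives a web of 526 − 2·29 = 468 mm.


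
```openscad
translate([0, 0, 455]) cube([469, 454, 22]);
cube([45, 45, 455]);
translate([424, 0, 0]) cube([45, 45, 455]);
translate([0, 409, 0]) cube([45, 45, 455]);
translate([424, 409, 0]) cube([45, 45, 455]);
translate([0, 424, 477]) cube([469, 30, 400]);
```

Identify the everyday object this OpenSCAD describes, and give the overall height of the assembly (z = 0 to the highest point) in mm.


A chair. The overall height is 877 mm.

A slab on four corner posts with a tall panel at the back — a chair. The seat slab sits at z = 455 with thickness 22, and the 400 mm backrest starts at the seat top, so the overall height is 455 + 22 + 400 = 877 mm.


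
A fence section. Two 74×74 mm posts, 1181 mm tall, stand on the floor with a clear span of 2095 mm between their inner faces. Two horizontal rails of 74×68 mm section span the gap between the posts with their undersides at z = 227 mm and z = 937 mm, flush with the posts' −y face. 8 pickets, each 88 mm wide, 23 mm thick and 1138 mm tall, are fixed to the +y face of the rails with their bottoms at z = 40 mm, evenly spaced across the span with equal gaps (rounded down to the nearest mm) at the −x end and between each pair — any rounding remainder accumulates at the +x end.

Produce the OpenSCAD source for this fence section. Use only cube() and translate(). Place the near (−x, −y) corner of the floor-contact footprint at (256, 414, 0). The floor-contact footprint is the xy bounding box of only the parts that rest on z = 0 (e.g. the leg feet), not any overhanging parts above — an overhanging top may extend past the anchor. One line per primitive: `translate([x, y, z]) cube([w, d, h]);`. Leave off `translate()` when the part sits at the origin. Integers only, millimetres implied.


translate([256, 414, 0]) cube([74, 74, 1181]);
translate([2425, 414, 0]) cube([74, 74, 1181]);
translate([330, 414, 227]) cube([2095, 74, 68]);
translate([330, 414, 937]) cube([2095, 74, 68]);
translate([484, 488, 40]) cube([88, 23, 1138]);
translate([726, 488, 40]) cube([88, 23, 1138]);
translate([968, 488, 40]) cube([88, 23, 1138]);
translate([1210, 488, 40]) cube([88, 23, 1138]);
translate([1452, 488, 40]) cube([88, 23, 1138]);
translate([1694, 488, 40]) cube([88, 23, 1138]);
translate([1936, 488, 40]) cube([88, 23, 1138]);
translate([2178, 488, 40]) cube([88, 23, 1138]);


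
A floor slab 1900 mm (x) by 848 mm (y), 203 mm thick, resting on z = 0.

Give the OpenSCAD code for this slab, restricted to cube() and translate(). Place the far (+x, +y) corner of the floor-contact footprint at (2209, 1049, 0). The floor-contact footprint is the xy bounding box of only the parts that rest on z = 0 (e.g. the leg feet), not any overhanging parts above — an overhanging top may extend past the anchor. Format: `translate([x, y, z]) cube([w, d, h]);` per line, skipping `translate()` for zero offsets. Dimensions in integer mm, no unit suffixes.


translate([309, 201, 0]) cube([1900, 848, 203]);


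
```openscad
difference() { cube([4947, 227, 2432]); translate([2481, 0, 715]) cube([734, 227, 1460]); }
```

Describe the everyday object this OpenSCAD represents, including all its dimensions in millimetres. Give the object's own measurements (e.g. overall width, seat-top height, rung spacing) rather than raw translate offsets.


A wall 4947 mm long (x), 227 mm thick (y), 2432 mm tall, with a rectangular window opening cut through it. The opening is 734 mm wide and 1460 mm tall; its sill is at z = 715 mm and its near (−x) edge is 2481 mm from the wall's −x end. The opening passes through the full wall thickness.


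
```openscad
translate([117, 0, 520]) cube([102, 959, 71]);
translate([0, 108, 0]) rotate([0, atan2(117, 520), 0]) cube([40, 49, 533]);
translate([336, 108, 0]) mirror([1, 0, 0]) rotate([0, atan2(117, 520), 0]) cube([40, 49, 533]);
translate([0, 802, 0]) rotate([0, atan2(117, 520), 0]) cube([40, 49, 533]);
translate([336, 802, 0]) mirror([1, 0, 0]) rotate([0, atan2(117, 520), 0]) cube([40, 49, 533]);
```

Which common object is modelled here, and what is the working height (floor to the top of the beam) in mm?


A sawhorse. The overall height is 591 mm.

A beam across two mirrored pairs of raked legs — a sawhorse. The beam's underside is at z = 520 (matching the legs' vertical rise in atan2(117, 520)) and the beam is 71 mm tall, so its top is at 520 + 71 = 591 mm. The raked legs top out at the beam's underside, so that is the highest point.


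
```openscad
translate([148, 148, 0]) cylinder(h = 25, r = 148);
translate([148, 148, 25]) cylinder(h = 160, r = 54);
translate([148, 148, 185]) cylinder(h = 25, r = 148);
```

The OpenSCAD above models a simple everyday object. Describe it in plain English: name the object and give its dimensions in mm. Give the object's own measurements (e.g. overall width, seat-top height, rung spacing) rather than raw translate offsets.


A spool: two coaxial disc flanges of radius 148 mm and thickness 25 mm, joined by a core cylinder of radius 54 mm and height 160 mm. The lower flange rests on z = 0 and the three cylinders share a vertical axis.


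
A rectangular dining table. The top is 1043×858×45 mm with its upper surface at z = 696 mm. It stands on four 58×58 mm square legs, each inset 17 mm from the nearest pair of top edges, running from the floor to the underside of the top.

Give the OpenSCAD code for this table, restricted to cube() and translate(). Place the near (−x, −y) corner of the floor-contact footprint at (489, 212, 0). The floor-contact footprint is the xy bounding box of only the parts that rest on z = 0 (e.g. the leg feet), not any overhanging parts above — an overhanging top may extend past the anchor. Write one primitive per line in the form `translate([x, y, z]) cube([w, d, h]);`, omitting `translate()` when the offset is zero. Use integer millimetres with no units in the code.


translate([472, 195, 651]) cube([1043, 858, 45]);
translate([489, 212, 0]) cube([58, 58, 651]);
translate([1440, 212, 0]) cube([58, 58, 651]);
translate([489, 978, 0]) cube([58, 58, 651]);
translate([1440, 978, 0]) cube([58, 58, 651]);


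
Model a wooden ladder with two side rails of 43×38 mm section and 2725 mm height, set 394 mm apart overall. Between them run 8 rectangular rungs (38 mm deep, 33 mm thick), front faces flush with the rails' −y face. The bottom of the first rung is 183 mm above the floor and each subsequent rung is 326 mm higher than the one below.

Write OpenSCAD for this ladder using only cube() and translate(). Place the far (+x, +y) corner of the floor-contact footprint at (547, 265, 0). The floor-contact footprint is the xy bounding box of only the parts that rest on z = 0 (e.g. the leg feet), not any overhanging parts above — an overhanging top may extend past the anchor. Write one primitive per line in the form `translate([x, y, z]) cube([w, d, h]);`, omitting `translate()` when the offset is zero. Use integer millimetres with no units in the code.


// rung span = 394 - 2*43 = 308
// rung[k] z = 183 + k*326
translate([153, 227, 0]) cube([43, 38, 2725]);
translate([504, 227, 0]) cube([43, 38, 2725]);
translate([196, 227, 183]) cube([308, 38, 33]);
translate([196, 227, 509]) cube([308, 38, 33]);
translate([196, 227, 835]) cube([308, 38, 33]);
translate([196, 227, 1161]) cube([308, 38, 33]);
translate([196, 227, 1487]) cube([308, 38, 33]);
translate([196, 227, 1813]) cube([308, 38, 33]);
translate([196, 227, 2139]) cube([308, 38, 33]);
translate([196, 227, 2465]) cube([308, 38, 33]);


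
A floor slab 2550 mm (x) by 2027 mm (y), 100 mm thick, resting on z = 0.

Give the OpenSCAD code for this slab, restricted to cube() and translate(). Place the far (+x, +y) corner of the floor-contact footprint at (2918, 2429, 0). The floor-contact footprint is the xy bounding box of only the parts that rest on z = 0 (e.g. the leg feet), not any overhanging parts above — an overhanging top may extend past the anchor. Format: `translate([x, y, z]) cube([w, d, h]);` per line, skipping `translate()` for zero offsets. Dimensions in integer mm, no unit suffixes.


translate([368, 402, 0]) cube([2550, 2027, 100]);


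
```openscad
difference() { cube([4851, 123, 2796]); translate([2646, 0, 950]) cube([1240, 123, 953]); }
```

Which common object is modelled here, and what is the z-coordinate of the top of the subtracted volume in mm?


A wall with a window opening. The window head height is 1903 mm.

A wall with a rectangular opening subtracted — a window. Sill at z = 950, opening 953 mm tall, so the head is at 950 + 953 = 1903 mm.


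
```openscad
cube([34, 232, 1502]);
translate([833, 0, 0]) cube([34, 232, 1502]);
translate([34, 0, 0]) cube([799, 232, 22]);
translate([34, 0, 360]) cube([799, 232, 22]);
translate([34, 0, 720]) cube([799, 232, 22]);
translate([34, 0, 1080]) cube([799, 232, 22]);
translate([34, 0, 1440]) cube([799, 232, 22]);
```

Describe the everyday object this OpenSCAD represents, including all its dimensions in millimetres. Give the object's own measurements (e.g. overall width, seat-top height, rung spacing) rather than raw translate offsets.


An open bookshelf. Two side panels, each 34 mm thick, 232 mm deep and 1502 mm tall, stand 867 mm apart (outside-to-outside). Between them sit 5 shelves, each 22 mm thick and 232 mm deep, spanning the full gap between the sides. The bottom shelf rests on the floor (its underside at z = 0) and the clear gap between one shelf's top and the next shelf's underside is 338 mm.


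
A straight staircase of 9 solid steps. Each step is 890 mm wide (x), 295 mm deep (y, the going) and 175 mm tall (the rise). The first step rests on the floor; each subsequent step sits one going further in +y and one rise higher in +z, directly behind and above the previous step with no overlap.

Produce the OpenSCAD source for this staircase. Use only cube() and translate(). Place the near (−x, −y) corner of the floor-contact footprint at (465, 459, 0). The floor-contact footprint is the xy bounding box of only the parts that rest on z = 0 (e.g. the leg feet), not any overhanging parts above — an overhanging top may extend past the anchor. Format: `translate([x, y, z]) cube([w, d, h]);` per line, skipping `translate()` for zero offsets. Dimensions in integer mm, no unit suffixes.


translate([465, 459, 0]) cube([890, 295, 175]);
translate([465, 754, 175]) cube([890, 295, 175]);
translate([465, 1049, 350]) cube([890, 295, 175]);
translate([465, 1344, 525]) cube([890, 295, 175]);
translate([465, 1639, 700]) cube([890, 295, 175]);
translate([465, 1934, 875]) cube([890, 295, 175]);
translate([465, 2229, 1050]) cube([890, 295, 175]);
translate([465, 2524, 1225]) cube([890, 295, 175]);
translate([465, 2819, 1400]) cube([890, 295, 175]);


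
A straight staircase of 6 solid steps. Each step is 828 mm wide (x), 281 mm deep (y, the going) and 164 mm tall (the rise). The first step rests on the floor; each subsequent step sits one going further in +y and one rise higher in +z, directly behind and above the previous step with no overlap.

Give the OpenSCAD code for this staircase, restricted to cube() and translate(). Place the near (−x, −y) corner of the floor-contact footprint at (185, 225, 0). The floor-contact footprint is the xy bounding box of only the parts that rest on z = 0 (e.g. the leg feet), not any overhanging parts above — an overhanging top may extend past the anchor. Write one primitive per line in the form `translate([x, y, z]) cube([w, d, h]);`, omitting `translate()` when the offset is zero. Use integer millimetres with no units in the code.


translate([185, 225, 0]) cube([828, 281, 164]);
translate([185, 506, 164]) cube([828, 281, 164]);
translate([185, 787, 328]) cube([828, 281, 164]);
translate([185, 1068, 492]) cube([828, 281, 164]);
translate([185, 1349, 656]) cube([828, 281, 164]);
translate([185, 1630, 820]) cube([828, 281, 164]);


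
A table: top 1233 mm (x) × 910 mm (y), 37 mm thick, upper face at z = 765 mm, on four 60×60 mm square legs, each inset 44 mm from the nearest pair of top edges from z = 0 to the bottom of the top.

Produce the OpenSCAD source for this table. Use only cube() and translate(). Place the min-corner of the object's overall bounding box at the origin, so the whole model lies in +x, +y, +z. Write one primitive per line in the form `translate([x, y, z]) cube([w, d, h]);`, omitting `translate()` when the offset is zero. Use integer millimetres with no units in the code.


translate([0, 0, 728]) cube([1233, 910, 37]);
translate([44, 44, 0]) cube([60, 60, 728]);
translate([1129, 44, 0]) cube([60, 60, 728]);
translate([44, 806, 0]) cube([60, 60, 728]);
translate([1129, 806, 0]) cube([60, 60, 728]);


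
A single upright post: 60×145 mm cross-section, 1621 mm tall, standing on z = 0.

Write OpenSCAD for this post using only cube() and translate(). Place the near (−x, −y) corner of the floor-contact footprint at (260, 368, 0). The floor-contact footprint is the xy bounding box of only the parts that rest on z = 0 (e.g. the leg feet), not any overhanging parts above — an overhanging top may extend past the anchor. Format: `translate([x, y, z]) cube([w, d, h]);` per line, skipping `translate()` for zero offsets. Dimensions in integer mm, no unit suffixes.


translate([260, 368, 0]) cube([60, 145, 1621]);


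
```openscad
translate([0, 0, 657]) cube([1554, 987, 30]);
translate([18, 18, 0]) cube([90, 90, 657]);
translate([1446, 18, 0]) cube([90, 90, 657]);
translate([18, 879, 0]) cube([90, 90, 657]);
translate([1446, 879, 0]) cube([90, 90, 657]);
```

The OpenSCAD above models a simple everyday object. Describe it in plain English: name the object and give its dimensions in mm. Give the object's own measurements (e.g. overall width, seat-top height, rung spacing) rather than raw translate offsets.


A rectangular dining table. The top is 1554×987×30 mm with its upper surface at z = 687 mm. It stands on four 90×90 mm square legs, each inset 18 mm from the nearest pair of top edges, running from the floor to the underside of the top.


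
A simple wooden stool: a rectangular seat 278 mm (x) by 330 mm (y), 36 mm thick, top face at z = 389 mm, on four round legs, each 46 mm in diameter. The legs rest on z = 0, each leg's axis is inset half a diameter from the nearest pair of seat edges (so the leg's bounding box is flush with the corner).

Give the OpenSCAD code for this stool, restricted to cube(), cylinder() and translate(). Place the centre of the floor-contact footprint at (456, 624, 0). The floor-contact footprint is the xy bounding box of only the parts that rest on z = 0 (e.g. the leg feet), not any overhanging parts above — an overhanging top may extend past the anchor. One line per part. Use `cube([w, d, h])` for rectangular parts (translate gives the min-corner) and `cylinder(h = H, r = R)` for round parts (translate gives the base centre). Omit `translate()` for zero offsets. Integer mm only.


// leg_h = 389 - 36 = 353
translate([317, 459, 353]) cube([278, 330, 36]);
translate([340, 482, 0]) cylinder(h = 353, r = 23);
translate([572, 482, 0]) cylinder(h = 353, r = 23);
translate([340, 766, 0]) cylinder(h = 353, r = 23);
translate([572, 766, 0]) cylinder(h = 353, r = 23);


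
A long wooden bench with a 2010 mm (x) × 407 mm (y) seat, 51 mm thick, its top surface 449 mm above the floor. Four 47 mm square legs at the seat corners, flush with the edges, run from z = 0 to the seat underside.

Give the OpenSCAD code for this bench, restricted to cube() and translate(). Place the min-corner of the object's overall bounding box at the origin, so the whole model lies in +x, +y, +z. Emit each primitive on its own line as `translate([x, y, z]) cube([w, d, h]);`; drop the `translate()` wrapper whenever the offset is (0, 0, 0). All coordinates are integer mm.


translate([0, 0, 398]) cube([2010, 407, 51]);
cube([47, 47, 398]);
translate([0, 360, 0]) cube([47, 47, 398]);
translate([1963, 0, 0]) cube([47, 47, 398]);
translate([1963, 360, 0]) cube([47, 47, 398]);


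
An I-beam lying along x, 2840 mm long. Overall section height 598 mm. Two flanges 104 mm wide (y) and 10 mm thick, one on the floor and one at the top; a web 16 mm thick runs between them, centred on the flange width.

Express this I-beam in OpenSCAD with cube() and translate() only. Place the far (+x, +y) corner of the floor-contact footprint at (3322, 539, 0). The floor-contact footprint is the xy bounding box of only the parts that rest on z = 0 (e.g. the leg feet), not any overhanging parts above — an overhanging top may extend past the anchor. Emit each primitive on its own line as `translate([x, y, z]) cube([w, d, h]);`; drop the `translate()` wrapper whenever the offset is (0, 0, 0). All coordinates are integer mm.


translate([482, 435, 0]) cube([2840, 104, 10]);
translate([482, 479, 10]) cube([2840, 16, 578]);
translate([482, 435, 588]) cube([2840, 104, 10]);


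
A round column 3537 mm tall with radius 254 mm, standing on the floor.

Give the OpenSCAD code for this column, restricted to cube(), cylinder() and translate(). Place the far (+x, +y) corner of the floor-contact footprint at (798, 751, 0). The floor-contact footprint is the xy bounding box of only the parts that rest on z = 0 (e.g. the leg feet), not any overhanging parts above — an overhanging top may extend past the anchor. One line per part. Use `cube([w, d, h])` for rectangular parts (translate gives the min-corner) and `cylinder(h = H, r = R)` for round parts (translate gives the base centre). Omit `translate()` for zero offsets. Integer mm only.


translate([544, 497, 0]) cylinder(h = 3537, r = 254);


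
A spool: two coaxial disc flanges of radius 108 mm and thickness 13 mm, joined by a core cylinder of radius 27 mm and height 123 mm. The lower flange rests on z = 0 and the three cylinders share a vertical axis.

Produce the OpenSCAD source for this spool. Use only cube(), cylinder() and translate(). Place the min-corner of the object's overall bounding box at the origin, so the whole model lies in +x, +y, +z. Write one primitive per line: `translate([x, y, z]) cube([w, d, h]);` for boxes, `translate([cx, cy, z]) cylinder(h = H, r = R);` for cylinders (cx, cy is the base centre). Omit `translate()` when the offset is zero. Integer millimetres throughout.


translate([108, 108, 0]) cylinder(h = 13, r = 108);
translate([108, 108, 13]) cylinder(h = 123, r = 27);
translate([108, 108, 136]) cylinder(h = 13, r = 108);


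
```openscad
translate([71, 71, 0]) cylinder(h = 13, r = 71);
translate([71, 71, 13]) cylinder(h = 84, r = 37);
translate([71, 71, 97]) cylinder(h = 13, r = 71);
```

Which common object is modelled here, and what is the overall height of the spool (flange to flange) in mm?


A spool. The overall height is 110 mm.

Three coaxial cylinders, large–small–large — a spool. Two 13 mm flanges and a 84 mm core give 13 + 84 + 13 = 110 mm.


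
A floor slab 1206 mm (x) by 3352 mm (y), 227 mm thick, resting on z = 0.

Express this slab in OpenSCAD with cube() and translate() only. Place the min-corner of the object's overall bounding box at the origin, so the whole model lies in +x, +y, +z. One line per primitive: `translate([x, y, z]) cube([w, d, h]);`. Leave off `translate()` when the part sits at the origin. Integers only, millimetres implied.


cube([1206, 3352, 227]);


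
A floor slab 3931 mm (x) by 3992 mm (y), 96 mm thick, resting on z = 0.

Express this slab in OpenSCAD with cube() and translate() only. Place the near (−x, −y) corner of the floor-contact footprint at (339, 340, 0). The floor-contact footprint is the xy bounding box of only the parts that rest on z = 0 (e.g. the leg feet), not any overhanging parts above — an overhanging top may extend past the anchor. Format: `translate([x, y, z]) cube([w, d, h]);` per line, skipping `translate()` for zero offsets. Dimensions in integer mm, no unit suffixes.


translate([339, 340, 0]) cube([3931, 3992, 96]);


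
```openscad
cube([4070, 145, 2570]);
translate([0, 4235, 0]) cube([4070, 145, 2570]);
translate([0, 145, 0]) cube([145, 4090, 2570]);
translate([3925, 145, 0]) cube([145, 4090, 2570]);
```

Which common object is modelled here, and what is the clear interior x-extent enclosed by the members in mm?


A house (or room) frame. The interior width is 3780 mm.

Four 2570 mm walls enclosing a rectangle with no floor or roof — a room or house frame. Outside width is 4070 mm and wall thickness is 145 mm, so the interior width is 4070 − 2 × 145 = 3780 mm.


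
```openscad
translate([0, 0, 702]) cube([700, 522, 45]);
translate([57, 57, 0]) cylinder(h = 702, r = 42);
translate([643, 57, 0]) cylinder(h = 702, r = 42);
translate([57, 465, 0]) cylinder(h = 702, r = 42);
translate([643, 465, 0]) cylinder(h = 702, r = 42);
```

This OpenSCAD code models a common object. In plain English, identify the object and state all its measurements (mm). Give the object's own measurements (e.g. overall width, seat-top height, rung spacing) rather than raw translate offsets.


A table: top 700 mm (x) × 522 mm (y), 45 mm thick, upper face at z = 747 mm, on four round legs of 84 mm diameter, each leg's bounding box inset 15 mm from the nearest pair of top edges from z = 0 to the bottom of the top.


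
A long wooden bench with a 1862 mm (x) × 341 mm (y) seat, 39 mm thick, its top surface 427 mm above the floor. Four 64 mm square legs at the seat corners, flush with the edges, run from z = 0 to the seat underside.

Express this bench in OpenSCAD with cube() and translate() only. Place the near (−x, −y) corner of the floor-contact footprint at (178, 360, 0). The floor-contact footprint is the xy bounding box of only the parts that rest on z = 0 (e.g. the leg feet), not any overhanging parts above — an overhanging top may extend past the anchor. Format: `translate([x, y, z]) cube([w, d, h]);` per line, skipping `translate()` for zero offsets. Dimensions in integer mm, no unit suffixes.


// leg_h = 427 − 39 = 388
translate([178, 360, 388]) cube([1862, 341, 39]);
translate([178, 360, 0]) cube([64, 64, 388]);
translate([178, 637, 0]) cube([64, 64, 388]);
translate([1976, 360, 0]) cube([64, 64, 388]);
translate([1976, 637, 0]) cube([64, 64, 388]);


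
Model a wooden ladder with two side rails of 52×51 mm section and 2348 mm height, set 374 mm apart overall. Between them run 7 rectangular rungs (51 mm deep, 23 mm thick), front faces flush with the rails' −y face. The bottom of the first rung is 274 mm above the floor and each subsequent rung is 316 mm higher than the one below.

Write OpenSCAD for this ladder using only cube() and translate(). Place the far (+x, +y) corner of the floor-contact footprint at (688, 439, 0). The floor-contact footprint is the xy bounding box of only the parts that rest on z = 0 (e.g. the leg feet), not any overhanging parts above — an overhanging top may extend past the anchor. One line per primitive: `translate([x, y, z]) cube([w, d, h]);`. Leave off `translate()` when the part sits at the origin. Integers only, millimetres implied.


// rung span = 374 - 2*52 = 270
// rung[k] z = 274 + k*316
translate([314, 388, 0]) cube([52, 51, 2348]);
translate([636, 388, 0]) cube([52, 51, 2348]);
translate([366, 388, 274]) cube([270, 51, 23]);
translate([366, 388, 590]) cube([270, 51, 23]);
translate([366, 388, 906]) cube([270, 51, 23]);
translate([366, 388, 1222]) cube([270, 51, 23]);
translate([366, 388, 1538]) cube([270, 51, 23]);
translate([366, 388, 1854]) cube([270, 51, 23]);
translate([366, 388, 2170]) cube([270, 51, 23]);
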